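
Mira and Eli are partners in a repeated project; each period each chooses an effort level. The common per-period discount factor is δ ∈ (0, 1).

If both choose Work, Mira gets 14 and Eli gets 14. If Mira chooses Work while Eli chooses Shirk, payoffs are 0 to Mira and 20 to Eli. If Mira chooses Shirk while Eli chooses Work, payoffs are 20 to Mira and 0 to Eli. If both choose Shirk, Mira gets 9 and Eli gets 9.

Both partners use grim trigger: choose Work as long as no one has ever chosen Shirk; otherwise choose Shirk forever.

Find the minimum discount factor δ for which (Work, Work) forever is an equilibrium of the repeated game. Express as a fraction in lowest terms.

Cooperation forever yields 14 each period: 14/(1−δ).
Deviating yields 20 once, then 9 forever: 20 + 9δ/(1−δ).
No profitable deviation requires 14/(1−δ) ≥ 20 + 9δ/(1−δ).
Multiplying by (1−δ): 14 ≥ 20(1−δ) + 9δ = 20 − 11δ.
So 11δ ≥ 6, i.e. δ ≥ 6/11.

6/11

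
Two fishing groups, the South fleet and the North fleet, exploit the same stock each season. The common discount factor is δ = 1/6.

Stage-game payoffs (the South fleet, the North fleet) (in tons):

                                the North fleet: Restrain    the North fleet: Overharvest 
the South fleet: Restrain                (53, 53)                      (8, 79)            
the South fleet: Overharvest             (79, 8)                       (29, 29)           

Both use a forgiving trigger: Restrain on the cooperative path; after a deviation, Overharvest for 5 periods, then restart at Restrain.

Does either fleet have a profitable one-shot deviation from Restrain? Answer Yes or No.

Comparing payoff streams over the 6 periods until play realigns: cooperate → 53(1+δ+…+δ^5); deviate → 79 + 29(δ+…+δ^5).
Cooperation is sustained iff (53−29)(δ+…+δ^5) ≥ 79−53.
δ+…+δ^5 = 1/6·(1−(1/6)^5)/(1−1/6) = 0.2000, and (79−53)/(53−29) = 1.0833.
0.2000 < 1.0833, so cooperation is not sustainable.

Yes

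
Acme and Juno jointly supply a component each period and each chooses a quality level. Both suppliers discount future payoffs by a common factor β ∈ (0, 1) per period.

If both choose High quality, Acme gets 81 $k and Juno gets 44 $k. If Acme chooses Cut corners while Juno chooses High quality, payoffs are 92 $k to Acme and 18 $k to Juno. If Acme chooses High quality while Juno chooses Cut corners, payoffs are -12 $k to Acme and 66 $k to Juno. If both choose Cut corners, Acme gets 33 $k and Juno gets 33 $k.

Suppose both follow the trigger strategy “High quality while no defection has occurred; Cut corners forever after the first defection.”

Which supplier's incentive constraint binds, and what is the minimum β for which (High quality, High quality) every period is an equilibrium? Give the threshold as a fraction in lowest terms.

For Acme: deviation gain 92−81 = 11, per-period punishment loss 81−33 = 48. IC gives β ≥ 11/59.
For Juno: gain 22, loss 11 per period, so β ≥ 22/33 = 2/3.
The tighter constraint is Juno's, so cooperation needs β ≥ 2/3.

Juno; β ≥ 2/3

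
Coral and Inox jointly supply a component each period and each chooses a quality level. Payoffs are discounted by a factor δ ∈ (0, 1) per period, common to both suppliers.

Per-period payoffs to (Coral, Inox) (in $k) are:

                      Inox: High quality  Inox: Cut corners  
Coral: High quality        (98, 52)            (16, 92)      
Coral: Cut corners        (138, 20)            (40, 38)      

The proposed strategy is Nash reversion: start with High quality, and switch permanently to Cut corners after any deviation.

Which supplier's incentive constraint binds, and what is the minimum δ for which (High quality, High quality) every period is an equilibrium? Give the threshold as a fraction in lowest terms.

Coral's threshold: (138−98)/(138−40) = 20/49.
Inox's threshold: (92−52)/(92−38) = 20/27.
20/49 < 20/27, so Inox binds and δ* = 20/27.

Inox; δ ≥ 20/27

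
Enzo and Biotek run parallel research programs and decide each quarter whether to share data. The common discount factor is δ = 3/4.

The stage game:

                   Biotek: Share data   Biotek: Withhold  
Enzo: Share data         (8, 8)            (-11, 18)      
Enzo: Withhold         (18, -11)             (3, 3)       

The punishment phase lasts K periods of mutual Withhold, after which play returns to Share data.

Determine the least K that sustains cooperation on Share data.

4

IC: δ(1−δ^K)/(1−δ) ≥ (18−8)/(8−3) = 2.
With δ = 3/4: need 1 − δ^K ≥ 2·(1−3/4)/(3/4), i.e. δ^K ≤ 0.3333.
Since (3/4)^3 = 0.4219 and (3/4)^4 = 0.3164, the smallest such K is 4.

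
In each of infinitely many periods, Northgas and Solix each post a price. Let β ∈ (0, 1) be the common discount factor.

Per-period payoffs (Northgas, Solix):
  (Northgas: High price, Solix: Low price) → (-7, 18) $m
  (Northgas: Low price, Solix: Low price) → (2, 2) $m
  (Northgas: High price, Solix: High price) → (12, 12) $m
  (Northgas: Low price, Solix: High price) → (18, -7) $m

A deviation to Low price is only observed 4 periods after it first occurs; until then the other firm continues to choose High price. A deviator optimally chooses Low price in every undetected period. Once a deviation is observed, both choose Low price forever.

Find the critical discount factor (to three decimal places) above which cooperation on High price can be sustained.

0.783

The best deviation is to choose Low price for all 4 undetected periods, earning 18 each, then 2 forever once detected.
Deviation value: 18(1−β^4)/(1−β) + 2β^4/(1−β); cooperation value: 12/(1−β).
IC: 12 ≥ 18(1−β^4) + 2β^4 = 18 − 16β^4.
So β^4 ≥ 6/16 = 3/8, giving β ≥ (3/8)^(1/4) ≈ 0.783.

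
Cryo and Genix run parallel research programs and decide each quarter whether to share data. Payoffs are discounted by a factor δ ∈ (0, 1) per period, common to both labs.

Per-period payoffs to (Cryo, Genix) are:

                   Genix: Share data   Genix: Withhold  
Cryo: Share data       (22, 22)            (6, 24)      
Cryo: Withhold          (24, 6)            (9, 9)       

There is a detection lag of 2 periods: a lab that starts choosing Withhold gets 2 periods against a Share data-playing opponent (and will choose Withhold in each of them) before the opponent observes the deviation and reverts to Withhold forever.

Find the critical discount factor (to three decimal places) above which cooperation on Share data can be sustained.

Deviating for the 2 undetected periods gains 24−22 = 2 per period over cooperation, then loses 22−9 = 13 per period forever once punishment starts.
Gain: 2(1 + δ + … + δ^1); loss: 13·δ^2/(1−δ).
No profitable deviation ⇔ 2(1−δ^2) ≤ 13·δ^2, i.e. δ^2 ≥ 2/(2+13) = 2/15.
Hence δ ≥ (2/15)^(1/2) ≈ 0.365.

0.365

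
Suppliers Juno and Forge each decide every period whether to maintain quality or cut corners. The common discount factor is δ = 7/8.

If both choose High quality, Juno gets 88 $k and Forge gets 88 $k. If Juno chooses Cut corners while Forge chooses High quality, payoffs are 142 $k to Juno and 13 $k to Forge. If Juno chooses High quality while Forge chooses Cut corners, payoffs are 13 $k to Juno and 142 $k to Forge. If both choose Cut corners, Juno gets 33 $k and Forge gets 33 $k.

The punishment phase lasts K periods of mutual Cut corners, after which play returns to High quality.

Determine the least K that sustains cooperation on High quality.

2

Need Σ_{k=1}^{K} δ^k ≥ (142−88)/(88−33) = 0.9818 at δ = 7/8.
At K = 1 the sum is 0.8750 < 0.9818; at K = 2 it is 1.6406 ≥ 0.9818.
So the minimum punishment length is K = 2.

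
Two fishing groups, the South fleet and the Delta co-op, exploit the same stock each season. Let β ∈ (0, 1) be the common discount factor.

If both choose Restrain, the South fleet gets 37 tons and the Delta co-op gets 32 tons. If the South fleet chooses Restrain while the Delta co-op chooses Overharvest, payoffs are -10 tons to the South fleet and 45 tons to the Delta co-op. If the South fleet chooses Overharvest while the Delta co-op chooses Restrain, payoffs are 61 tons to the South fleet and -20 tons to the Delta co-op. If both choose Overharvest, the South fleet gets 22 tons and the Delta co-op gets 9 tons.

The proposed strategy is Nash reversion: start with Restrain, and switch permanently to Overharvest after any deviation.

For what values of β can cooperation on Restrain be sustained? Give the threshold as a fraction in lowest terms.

the South fleet: cooperation gives 37 each period; deviation gives 61 once then 22 forever.
  37/(1−β) ≥ 61 + 22β/(1−β) ⇒ β ≥ 24/39 = 8/13.
the Delta co-op: cooperation gives 32 each period; deviation gives 45 once then 9 forever.
  β ≥ 13/36.
Both must hold, so the binding constraint is the South fleet's: β ≥ 8/13.

8/13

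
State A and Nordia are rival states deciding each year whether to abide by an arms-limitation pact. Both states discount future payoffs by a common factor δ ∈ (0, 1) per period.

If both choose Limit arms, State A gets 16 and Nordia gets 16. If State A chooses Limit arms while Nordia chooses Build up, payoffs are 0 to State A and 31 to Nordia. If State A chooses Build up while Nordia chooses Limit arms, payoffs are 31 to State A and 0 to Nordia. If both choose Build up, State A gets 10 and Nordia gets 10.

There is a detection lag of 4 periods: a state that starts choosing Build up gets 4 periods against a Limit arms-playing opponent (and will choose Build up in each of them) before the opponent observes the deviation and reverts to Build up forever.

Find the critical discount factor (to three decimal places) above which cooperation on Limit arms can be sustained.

A deviator earns 31 for 4 periods, then 10 forever; cooperating earns 16 forever. Multiplying the IC by (1−δ):
16 ≥ 31(1−δ^4) + 10δ^4, so 21·δ^4 ≥ 15 and δ^4 ≥ 5/7.
δ ≥ (5/7)^(1/4) ≈ 0.919.

0.919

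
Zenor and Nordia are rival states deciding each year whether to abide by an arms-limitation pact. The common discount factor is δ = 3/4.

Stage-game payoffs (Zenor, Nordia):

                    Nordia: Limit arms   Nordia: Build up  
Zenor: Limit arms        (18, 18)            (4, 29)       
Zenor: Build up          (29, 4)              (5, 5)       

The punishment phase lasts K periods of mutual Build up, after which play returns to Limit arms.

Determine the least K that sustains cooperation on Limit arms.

2

No profitable deviation requires (18−5)(δ+…+δ^K) ≥ 29−18, i.e. δ+…+δ^K ≥ 11/13 ≈ 0.8462.
With δ = 3/4, the partial sums are K=1: 0.7500, K=2: 1.3125.
K = 2 is the first length at which the sum reaches 0.8462.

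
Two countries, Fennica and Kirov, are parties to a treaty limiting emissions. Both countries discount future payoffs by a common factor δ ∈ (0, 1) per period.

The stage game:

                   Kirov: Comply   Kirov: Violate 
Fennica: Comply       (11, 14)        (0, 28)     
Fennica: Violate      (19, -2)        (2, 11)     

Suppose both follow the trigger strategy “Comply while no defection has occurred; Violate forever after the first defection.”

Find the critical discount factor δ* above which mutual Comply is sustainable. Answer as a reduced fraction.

14/17

Fennica's threshold: (19−11)/(19−2) = 8/17.
Kirov's threshold: (28−14)/(28−11) = 14/17.
8/17 < 14/17, so Kirov binds and δ* = 14/17.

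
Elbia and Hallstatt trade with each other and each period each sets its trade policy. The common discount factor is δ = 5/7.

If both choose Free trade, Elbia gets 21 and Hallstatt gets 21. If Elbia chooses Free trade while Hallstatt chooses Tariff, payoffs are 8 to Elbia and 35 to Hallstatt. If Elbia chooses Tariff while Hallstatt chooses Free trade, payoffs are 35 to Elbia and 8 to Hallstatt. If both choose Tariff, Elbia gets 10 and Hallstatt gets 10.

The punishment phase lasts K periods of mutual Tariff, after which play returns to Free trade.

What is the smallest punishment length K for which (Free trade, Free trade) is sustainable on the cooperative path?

3

Need Σ_{k=1}^{K} δ^k ≥ (35−21)/(21−10) = 1.2727 at δ = 5/7.
At K = 2 the sum is 1.2245 < 1.2727; at K = 3 it is 1.5889 ≥ 1.2727.
So the minimum punishment length is K = 3.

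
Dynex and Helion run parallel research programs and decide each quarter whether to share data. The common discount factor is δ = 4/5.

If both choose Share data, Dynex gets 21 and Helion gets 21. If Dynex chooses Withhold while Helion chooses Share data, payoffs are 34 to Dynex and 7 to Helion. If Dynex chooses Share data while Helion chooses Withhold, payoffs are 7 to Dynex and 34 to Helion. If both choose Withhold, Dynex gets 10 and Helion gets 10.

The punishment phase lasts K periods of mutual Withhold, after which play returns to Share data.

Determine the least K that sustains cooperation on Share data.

2

No profitable deviation requires (21−10)(δ+…+δ^K) ≥ 34−21, i.e. δ+…+δ^K ≥ 13/11 ≈ 1.1818.
With δ = 4/5, the partial sums are K=1: 0.8000, K=2: 1.4400.
K = 2 is the first length at which the sum reaches 1.1818.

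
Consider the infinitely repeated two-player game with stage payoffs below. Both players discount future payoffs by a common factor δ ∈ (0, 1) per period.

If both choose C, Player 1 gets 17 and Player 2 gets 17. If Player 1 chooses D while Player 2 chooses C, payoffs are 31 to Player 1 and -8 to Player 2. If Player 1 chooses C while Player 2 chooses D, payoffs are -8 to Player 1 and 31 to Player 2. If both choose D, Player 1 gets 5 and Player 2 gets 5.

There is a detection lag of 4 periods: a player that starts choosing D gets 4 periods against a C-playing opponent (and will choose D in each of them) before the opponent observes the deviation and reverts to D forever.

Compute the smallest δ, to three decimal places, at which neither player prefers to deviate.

The best deviation is to choose D for all 4 undetected periods, earning 31 each, then 5 forever once detected.
Deviation value: 31(1−δ^4)/(1−δ) + 5δ^4/(1−δ); cooperation value: 17/(1−δ).
IC: 17 ≥ 31(1−δ^4) + 5δ^4 = 31 − 26δ^4.
So δ^4 ≥ 14/26 = 7/13, giving δ ≥ (7/13)^(1/4) ≈ 0.857.

0.857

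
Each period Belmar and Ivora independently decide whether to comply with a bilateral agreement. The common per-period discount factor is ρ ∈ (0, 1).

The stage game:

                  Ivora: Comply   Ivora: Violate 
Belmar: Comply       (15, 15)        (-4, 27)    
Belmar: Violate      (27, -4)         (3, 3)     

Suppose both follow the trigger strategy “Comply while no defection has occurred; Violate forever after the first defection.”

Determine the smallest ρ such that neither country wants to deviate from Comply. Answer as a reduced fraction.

1/2

One-period gain from deviating is 27 − 15 = 12. The loss is 15 − 3 = 12 in every subsequent period, with present value 12·ρ/(1−ρ).
Deviation is unprofitable when 12·ρ/(1−ρ) ≥ 12, i.e. ρ/(1−ρ) ≥ 1.
Equivalently ρ ≥ 12/(12+12) = 1/2.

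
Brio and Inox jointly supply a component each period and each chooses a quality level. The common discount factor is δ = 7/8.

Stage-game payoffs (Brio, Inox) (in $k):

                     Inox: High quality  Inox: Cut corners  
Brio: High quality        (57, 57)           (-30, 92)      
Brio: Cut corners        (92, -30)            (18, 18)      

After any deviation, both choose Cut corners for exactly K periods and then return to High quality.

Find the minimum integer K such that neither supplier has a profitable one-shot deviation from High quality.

2

IC: δ(1−δ^K)/(1−δ) ≥ (92−57)/(57−18) = 35/39.
With δ = 7/8: need 1 − δ^K ≥ 35/39·(1−7/8)/(7/8), i.e. δ^K ≤ 0.8718.
Since (7/8)^1 = 0.8750 and (7/8)^2 = 0.7656, the smallest such K is 2.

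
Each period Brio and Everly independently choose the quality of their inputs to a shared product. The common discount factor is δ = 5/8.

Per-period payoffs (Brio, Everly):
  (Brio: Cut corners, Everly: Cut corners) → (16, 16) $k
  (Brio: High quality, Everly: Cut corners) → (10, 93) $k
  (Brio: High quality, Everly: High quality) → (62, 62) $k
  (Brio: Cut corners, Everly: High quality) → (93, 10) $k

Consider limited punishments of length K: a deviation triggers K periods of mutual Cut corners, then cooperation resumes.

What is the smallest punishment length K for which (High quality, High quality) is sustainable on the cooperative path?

IC: δ(1−δ^K)/(1−δ) ≥ (93−62)/(62−16) = 31/46.
With δ = 5/8: need 1 − δ^K ≥ 31/46·(1−5/8)/(5/8), i.e. δ^K ≤ 0.5957.
Since (5/8)^1 = 0.6250 and (5/8)^2 = 0.3906, the smallest such K is 2.

2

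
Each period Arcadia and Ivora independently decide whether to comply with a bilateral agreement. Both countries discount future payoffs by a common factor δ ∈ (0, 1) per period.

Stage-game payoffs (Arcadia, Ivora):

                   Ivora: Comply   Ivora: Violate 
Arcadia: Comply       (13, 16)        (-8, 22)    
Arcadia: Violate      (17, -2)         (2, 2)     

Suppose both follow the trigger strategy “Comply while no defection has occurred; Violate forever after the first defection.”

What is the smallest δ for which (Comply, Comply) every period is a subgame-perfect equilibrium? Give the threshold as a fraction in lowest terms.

For Arcadia: deviation gain 17−13 = 4, per-period punishment loss 13−2 = 11. IC gives δ ≥ 4/15.
For Ivora: gain 6, loss 14 per period, so δ ≥ 6/20 = 3/10.
The tighter constraint is Ivora's, so cooperation needs δ ≥ 3/10.

3/10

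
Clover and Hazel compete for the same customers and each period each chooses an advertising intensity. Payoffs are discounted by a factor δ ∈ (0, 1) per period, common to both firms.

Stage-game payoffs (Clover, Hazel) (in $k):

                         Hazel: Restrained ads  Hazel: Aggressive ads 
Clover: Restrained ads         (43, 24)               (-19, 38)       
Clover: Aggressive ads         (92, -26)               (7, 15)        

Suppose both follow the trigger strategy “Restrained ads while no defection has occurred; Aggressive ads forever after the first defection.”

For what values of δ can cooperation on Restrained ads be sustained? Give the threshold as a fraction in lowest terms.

For Clover: deviation gain 92−43 = 49, per-period punishment loss 43−7 = 36. IC gives δ ≥ 49/85.
For Hazel: gain 14, loss 9 per period, so δ ≥ 14/23.
The tighter constraint is Hazel's, so cooperation needs δ ≥ 14/23.

14/23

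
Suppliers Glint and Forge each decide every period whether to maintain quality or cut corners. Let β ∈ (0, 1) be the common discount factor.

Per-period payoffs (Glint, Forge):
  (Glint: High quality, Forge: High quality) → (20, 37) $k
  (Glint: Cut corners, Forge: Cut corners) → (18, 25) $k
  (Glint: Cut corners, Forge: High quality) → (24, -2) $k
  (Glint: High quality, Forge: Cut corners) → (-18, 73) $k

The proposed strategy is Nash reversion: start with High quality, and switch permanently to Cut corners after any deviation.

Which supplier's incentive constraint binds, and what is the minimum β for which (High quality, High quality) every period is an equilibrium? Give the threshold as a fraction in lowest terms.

Glint: cooperation gives 20 each period; deviation gives 24 once then 18 forever.
  20/(1−β) ≥ 24 + 18β/(1−β) ⇒ β ≥ 4/6 = 2/3.
Forge: cooperation gives 37 each period; deviation gives 73 once then 25 forever.
  β ≥ 36/48 = 3/4.
Both must hold, so the binding constraint is Forge's: β ≥ 3/4.

Forge; β ≥ 3/4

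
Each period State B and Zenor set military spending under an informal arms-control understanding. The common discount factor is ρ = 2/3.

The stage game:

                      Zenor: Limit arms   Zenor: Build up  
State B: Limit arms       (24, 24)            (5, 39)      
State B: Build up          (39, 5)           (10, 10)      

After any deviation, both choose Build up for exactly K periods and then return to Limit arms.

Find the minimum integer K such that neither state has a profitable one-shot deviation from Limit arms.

No profitable deviation requires (24−10)(ρ+…+ρ^K) ≥ 39−24, i.e. ρ+…+ρ^K ≥ 15/14 ≈ 1.0714.
With ρ = 2/3, the partial sums are K=1: 0.6667, K=2: 1.1111.
K = 2 is the first length at which the sum reaches 1.0714.

2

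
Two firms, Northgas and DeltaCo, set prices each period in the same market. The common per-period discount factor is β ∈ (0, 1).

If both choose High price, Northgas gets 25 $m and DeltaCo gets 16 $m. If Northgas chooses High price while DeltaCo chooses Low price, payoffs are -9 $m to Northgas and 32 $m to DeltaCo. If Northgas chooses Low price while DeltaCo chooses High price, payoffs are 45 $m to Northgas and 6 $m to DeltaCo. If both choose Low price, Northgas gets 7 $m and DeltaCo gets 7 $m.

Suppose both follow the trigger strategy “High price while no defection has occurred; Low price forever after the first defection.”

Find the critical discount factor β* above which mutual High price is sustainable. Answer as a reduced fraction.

16/25

Northgas: cooperation gives 25 each period; deviation gives 45 once then 7 forever.
  25/(1−β) ≥ 45 + 7β/(1−β) ⇒ β ≥ 20/38 = 10/19.
DeltaCo: cooperation gives 16 each period; deviation gives 32 once then 7 forever.
  β ≥ 16/25.
Both must hold, so the binding constraint is DeltaCo's: β ≥ 16/25.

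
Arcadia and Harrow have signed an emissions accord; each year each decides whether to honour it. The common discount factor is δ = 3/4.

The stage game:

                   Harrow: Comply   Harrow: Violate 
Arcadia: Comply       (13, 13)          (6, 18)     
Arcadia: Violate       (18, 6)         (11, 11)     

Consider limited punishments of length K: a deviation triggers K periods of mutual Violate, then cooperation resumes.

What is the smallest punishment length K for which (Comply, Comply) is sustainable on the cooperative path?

7

No profitable deviation requires (13−11)(δ+…+δ^K) ≥ 18−13, i.e. δ+…+δ^K ≥ 5/2 ≈ 2.5000.
With δ = 3/4, the partial sums are K=1: 0.7500, K=2: 1.3125, …, K=5: 2.2881, K=6: 2.4661, K=7: 2.5995.
K = 7 is the first length at which the sum reaches 2.5000.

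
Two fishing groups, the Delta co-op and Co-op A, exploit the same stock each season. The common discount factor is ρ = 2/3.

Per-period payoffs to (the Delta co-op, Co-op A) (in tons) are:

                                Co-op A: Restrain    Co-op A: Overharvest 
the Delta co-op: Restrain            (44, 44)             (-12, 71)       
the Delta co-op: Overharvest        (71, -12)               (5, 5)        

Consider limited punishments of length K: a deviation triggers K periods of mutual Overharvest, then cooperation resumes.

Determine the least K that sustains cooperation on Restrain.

Need Σ_{k=1}^{K} ρ^k ≥ (71−44)/(44−5) = 0.6923 at ρ = 2/3.
At K = 1 the sum is 0.6667 < 0.6923; at K = 2 it is 1.1111 ≥ 0.6923.
So the minimum punishment length is K = 2.

2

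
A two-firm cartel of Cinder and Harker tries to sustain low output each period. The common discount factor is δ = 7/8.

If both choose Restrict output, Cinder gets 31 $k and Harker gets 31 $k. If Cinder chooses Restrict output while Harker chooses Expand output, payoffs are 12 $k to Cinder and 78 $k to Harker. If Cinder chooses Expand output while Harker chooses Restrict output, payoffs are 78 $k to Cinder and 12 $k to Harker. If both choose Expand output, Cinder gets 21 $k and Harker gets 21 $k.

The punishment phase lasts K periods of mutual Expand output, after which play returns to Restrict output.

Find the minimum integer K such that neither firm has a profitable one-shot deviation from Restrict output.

No profitable deviation requires (31−21)(δ+…+δ^K) ≥ 78−31, i.e. δ+…+δ^K ≥ 47/10 ≈ 4.7000.
With δ = 7/8, the partial sums are K=1: 0.8750, K=2: 1.6406, …, K=7: 4.2511, K=8: 4.5947, K=9: 4.8954.
K = 9 is the first length at which the sum reaches 4.7000.

9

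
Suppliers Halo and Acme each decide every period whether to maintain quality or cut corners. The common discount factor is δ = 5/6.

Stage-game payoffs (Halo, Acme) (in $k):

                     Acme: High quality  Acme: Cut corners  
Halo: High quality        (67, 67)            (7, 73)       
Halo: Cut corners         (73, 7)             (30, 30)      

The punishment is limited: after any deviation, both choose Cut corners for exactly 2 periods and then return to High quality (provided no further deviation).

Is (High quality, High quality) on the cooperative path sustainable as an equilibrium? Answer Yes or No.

Comparing payoff streams over the 3 periods until play realigns: cooperate → 67(1+δ+…+δ^2); deviate → 73 + 30(δ+…+δ^2).
Cooperation is sustained iff (67−30)(δ+…+δ^2) ≥ 73−67.
δ+…+δ^2 = 5/6·(1−(5/6)^2)/(1−5/6) = 1.5278, and (73−67)/(67−30) = 0.1622.
1.5278 ≥ 0.1622, so cooperation is sustainable.

Yes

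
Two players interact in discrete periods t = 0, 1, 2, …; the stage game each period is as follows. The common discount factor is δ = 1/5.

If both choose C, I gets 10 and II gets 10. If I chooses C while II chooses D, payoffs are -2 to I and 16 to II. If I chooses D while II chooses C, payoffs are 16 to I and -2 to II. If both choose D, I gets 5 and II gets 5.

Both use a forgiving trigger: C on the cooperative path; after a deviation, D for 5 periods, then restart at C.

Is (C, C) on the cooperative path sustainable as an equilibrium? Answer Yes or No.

Comparing payoff streams over the 6 periods until play realigns: cooperate → 10(1+δ+…+δ^5); deviate → 16 + 5(δ+…+δ^5).
Cooperation is sustained iff (10−5)(δ+…+δ^5) ≥ 16−10.
δ+…+δ^5 = 1/5·(1−(1/5)^5)/(1−1/5) = 0.2499, and (16−10)/(10−5) = 1.2000.
0.2499 < 1.2000, so cooperation is not sustainable.

No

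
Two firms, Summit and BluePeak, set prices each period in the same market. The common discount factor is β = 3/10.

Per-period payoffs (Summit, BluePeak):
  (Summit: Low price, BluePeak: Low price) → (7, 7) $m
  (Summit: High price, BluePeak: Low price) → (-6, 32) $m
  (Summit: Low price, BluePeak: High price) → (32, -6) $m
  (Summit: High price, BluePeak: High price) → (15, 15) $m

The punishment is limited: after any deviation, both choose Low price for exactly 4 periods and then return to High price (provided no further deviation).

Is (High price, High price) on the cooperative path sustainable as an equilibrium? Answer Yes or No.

Comparing payoff streams over the 5 periods until play realigns: cooperate → 15(1+β+…+β^4); deviate → 32 + 7(β+…+β^4).
Cooperation is sustained iff (15−7)(β+…+β^4) ≥ 32−15.
β+…+β^4 = 3/10·(1−(3/10)^4)/(1−3/10) = 0.4251, and (32−15)/(15−7) = 2.1250.
0.4251 < 2.1250, so cooperation is not sustainable.

No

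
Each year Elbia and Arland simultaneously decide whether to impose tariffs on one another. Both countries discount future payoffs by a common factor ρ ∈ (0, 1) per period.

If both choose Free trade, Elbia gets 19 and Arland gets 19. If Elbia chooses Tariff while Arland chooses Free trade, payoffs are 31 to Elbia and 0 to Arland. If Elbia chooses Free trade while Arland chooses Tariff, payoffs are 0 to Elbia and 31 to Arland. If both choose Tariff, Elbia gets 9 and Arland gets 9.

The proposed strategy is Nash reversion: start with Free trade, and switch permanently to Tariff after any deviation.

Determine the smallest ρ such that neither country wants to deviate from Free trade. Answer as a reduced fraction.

Under grim trigger the critical discount factor is (T−C)/(T−P) with T = 31, C = 19, P = 9.
ρ* = (31−19)/(31−9) = 12/22 = 6/11.

6/11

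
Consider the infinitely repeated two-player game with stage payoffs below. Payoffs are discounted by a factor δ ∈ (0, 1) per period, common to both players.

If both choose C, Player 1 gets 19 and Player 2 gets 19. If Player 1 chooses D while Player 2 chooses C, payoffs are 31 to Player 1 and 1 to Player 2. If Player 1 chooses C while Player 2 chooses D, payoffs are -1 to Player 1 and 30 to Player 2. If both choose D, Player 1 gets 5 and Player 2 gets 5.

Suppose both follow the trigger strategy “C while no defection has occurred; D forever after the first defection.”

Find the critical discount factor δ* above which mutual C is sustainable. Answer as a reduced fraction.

6/13

For Player 1: deviation gain 31−19 = 12, per-period punishment loss 19−5 = 14. IC gives δ ≥ 12/26 = 6/13.
For Player 2: gain 11, loss 14 per period, so δ ≥ 11/25.
The tighter constraint is Player 1's, so cooperation needs δ ≥ 6/13.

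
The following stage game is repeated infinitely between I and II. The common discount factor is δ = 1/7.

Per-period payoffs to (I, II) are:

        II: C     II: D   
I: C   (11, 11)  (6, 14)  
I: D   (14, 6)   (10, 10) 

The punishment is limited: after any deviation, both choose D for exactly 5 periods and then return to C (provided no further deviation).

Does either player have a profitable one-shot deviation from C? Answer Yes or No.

IC: δ+…+δ^5 ≥ (14−11)/(11−10) = 3.
At δ = 1/7: partial sum = 0.1667 < 3.0000. Cooperation not sustainable.

Yes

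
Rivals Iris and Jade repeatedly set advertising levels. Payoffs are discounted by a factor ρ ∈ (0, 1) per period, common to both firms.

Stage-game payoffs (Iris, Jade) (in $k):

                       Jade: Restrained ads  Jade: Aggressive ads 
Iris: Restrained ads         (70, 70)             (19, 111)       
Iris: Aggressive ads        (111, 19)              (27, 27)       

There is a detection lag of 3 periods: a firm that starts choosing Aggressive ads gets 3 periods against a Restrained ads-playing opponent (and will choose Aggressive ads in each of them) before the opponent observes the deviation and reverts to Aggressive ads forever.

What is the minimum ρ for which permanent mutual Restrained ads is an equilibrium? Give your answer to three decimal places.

0.787

Deviating for the 3 undetected periods gains 111−70 = 41 per period over cooperation, then loses 70−27 = 43 per period forever once punishment starts.
Gain: 41(1 + ρ + … + ρ^2); loss: 43·ρ^3/(1−ρ).
No profitable deviation ⇔ 41(1−ρ^3) ≤ 43·ρ^3, i.e. ρ^3 ≥ 41/(41+43) = 41/84.
Hence ρ ≥ (41/84)^(1/3) ≈ 0.787.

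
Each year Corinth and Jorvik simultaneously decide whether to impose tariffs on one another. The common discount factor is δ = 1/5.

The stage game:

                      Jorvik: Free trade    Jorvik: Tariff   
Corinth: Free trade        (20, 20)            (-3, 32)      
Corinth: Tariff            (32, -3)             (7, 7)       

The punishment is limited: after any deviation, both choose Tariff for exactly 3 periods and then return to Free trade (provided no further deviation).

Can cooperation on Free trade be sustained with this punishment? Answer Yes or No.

No

Comparing payoff streams over the 4 periods until play realigns: cooperate → 20(1+δ+…+δ^3); deviate → 32 + 7(δ+…+δ^3).
Cooperation is sustained iff (20−7)(δ+…+δ^3) ≥ 32−20.
δ+…+δ^3 = 1/5·(1−(1/5)^3)/(1−1/5) = 0.2480, and (32−20)/(20−7) = 0.9231.
0.2480 < 0.9231, so cooperation is not sustainable.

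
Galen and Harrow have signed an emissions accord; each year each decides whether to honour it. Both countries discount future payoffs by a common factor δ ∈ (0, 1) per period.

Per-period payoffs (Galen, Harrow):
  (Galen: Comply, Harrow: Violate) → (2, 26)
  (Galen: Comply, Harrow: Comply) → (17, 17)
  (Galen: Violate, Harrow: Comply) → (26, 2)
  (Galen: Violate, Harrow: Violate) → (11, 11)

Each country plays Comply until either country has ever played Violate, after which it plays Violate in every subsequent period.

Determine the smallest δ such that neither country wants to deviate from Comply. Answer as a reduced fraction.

3/5

17/(1−δ) ≥ 26 + 11δ/(1−δ)
17 ≥ 26 − 15δ
δ ≥ 9/15 = 3/5.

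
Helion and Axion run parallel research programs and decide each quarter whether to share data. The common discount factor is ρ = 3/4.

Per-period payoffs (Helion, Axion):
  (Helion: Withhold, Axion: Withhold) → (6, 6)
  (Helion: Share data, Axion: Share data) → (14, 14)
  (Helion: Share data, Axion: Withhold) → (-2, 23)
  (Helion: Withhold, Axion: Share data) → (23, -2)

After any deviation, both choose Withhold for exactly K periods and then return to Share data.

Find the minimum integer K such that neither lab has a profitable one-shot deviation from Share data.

2

No profitable deviation requires (14−6)(ρ+…+ρ^K) ≥ 23−14, i.e. ρ+…+ρ^K ≥ 9/8 ≈ 1.1250.
With ρ = 3/4, the partial sums are K=1: 0.7500, K=2: 1.3125.
K = 2 is the first length at which the sum reaches 1.1250.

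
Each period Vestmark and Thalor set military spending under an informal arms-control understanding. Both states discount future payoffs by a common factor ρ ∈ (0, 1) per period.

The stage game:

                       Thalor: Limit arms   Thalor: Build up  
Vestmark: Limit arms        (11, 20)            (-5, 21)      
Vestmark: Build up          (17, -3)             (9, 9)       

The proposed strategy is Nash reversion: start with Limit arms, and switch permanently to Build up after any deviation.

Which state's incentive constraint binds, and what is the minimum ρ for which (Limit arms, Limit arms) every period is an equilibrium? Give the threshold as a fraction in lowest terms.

Vestmark: cooperation gives 11 each period; deviation gives 17 once then 9 forever.
  11/(1−ρ) ≥ 17 + 9ρ/(1−ρ) ⇒ ρ ≥ 6/8 = 3/4.
Thalor: cooperation gives 20 each period; deviation gives 21 once then 9 forever.
  ρ ≥ 1/12.
Both must hold, so the binding constraint is Vestmark's: ρ ≥ 3/4.

Vestmark; ρ ≥ 3/4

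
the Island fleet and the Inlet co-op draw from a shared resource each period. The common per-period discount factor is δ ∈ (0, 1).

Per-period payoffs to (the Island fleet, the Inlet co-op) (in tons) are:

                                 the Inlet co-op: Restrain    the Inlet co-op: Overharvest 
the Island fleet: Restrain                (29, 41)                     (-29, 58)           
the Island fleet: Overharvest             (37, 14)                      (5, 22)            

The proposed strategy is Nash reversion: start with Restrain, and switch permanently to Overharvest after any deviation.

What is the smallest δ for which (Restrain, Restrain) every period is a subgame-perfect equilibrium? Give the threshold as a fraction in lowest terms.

the Island fleet's threshold: (37−29)/(37−5) = 1/4.
the Inlet co-op's threshold: (58−41)/(58−22) = 17/36.
1/4 < 17/36, so the Inlet co-op binds and δ* = 17/36.

17/36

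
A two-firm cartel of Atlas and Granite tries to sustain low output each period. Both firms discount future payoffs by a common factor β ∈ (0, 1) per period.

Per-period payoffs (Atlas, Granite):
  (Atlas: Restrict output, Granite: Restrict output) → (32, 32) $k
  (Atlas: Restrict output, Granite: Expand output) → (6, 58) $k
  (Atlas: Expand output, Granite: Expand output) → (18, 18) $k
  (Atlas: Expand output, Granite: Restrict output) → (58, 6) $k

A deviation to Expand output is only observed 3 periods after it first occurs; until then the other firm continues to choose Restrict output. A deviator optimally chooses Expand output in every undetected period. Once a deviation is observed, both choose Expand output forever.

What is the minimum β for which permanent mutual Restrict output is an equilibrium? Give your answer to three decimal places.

0.866

Deviating for the 3 undetected periods gains 58−32 = 26 per period over cooperation, then loses 32−18 = 14 per period forever once punishment starts.
Gain: 26(1 + β + … + β^2); loss: 14·β^3/(1−β).
No profitable deviation ⇔ 26(1−β^3) ≤ 14·β^3, i.e. β^3 ≥ 26/(26+14) = 13/20.
Hence β ≥ (13/20)^(1/3) ≈ 0.866.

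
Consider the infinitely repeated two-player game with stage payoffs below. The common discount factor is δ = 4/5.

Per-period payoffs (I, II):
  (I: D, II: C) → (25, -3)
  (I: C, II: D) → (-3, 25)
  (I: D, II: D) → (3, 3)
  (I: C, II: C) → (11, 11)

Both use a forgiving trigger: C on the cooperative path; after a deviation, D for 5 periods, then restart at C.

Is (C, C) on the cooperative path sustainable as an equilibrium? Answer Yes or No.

Yes

IC: δ+…+δ^5 ≥ (25−11)/(11−3) = 7/4.
At δ = 4/5: partial sum = 2.6893 ≥ 1.7500. Cooperation sustainable.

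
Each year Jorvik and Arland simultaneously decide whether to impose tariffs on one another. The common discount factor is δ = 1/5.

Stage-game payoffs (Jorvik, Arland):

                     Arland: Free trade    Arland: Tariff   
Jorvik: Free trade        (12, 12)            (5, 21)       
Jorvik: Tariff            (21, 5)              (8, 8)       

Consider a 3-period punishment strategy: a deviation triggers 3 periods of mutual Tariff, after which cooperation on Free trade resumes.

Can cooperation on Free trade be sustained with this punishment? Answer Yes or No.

No

A one-shot deviation gives 21 now, then 8 for 3 periods, then back to 12.
Gain from deviating: (21−12) today; loss: (12−8) in each of the next 3 periods.
No-deviation condition: (12−8)(δ+…+δ^3) ≥ 21−12, i.e. δ+…+δ^3 ≥ 9/4.
At δ = 1/5: δ+…+δ^3 = 0.2480 < 2.2500.
So cooperation is not sustainable.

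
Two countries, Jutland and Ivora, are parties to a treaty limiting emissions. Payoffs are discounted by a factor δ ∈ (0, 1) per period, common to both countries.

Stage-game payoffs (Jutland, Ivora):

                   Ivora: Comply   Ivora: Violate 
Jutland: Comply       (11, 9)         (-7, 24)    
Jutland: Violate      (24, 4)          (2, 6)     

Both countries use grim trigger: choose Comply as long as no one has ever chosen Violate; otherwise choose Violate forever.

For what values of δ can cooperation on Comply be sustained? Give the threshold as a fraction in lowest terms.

5/6

Jutland: cooperation gives 11 each period; deviation gives 24 once then 2 forever.
  11/(1−δ) ≥ 24 + 2δ/(1−δ) ⇒ δ ≥ 13/22.
Ivora: cooperation gives 9 each period; deviation gives 24 once then 6 forever.
  δ ≥ 15/18 = 5/6.
Both must hold, so the binding constraint is Ivora's: δ ≥ 5/6.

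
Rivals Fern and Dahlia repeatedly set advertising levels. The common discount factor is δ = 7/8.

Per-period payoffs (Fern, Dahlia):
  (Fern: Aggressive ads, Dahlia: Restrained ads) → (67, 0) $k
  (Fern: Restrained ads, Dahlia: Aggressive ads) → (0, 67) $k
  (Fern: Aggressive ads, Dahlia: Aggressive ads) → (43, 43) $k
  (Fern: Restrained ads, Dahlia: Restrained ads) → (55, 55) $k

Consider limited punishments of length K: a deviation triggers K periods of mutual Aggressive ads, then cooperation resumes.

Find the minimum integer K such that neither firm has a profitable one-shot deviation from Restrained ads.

Need Σ_{k=1}^{K} δ^k ≥ (67−55)/(55−43) = 1.0000 at δ = 7/8.
At K = 1 the sum is 0.8750 < 1.0000; at K = 2 it is 1.6406 ≥ 1.0000.
So the minimum punishment length is K = 2.

2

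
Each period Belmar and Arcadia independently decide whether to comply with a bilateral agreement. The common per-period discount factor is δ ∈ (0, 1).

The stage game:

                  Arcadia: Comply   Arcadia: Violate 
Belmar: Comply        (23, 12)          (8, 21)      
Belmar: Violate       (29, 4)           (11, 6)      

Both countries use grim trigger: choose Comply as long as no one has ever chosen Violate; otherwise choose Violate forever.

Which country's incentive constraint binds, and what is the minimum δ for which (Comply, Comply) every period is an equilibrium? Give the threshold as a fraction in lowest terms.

Arcadia; δ ≥ 3/5

Belmar: cooperation gives 23 each period; deviation gives 29 once then 11 forever.
  23/(1−δ) ≥ 29 + 11δ/(1−δ) ⇒ δ ≥ 6/18 = 1/3.
Arcadia: cooperation gives 12 each period; deviation gives 21 once then 6 forever.
  δ ≥ 9/15 = 3/5.
Both must hold, so the binding constraint is Arcadia's: δ ≥ 3/5.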